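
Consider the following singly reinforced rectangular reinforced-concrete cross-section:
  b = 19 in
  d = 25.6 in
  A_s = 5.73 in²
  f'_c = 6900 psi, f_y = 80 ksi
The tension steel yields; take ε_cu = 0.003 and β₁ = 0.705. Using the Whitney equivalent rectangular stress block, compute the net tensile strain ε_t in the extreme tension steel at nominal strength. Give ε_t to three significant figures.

ε_t ≈ 0.0102

a = A_s f_y/(0.85 f'_c b) = 4.114 in.
β₁ = 0.705, so c = a/β₁ = 4.114/0.705 = 5.835 in.
From the linear strain diagram with ε_cu = 0.003: ε_t = 0.003 (d − c)/c = 0.003 × (25.6 − 5.835)/5.835 = 0.0102.
Since ε_t ≥ 0.005, the section is tension-controlled.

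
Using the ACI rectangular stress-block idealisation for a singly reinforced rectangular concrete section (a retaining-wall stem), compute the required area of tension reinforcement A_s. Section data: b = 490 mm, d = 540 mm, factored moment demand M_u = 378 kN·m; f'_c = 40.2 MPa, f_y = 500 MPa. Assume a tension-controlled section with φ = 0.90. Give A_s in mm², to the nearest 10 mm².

A_s ≈ 1630 mm²

M_n = M_u/φ = 378/0.90 = 420 kN·m.
With M_n = 0.85 f'_c a b (d − a/2), solve the quadratic for a:
a = d − √(d² − 2M_n/(0.85 f'_c b)) = 540 − √(540² − 2 × 420×10⁶/(0.85 × 40.2 × 490)) = 48.64 mm.
A_s = 0.85 f'_c a b / f_y = 0.85 × 40.2 × 48.64 × 490 / 500 = 1628.8 mm².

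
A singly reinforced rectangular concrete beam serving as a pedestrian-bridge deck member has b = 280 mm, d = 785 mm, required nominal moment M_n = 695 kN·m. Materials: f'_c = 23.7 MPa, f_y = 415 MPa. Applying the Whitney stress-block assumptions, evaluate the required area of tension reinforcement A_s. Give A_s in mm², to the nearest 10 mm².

With M_n = 0.85 f'_c a b (d − a/2), solve the quadratic for a:
a = d − √(d² − 2M_n/(0.85 f'_c b)) = 785 − √(785² − 2 × 695×10⁶/(0.85 × 23.7 × 280)) = 176.89 mm.
A_s = 0.85 f'_c a b / f_y = 0.85 × 23.7 × 176.89 × 280 / 415 = 2404.3 mm².

A_s ≈ 2400 mm²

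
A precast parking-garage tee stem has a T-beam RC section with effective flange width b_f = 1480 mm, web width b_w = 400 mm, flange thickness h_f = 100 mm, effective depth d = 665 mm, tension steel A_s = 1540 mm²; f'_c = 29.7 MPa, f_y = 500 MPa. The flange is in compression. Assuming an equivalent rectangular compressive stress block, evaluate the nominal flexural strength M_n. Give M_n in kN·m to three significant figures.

Tension: T = A_s f_y = 1540 × 500 = 770000 N.
Try a within the flange: a = T/(0.85 f'_c b_f) = 770000/(0.85 × 29.7 × 1480) = 20.61 mm.
Since a = 20.61 ≤ h_f = 100 mm, the stress block lies entirely in the flange; analyse as a rectangular beam of width b_f.
M_n = T(d − a/2) = 770000 × (665 − 10.305) = 504.12 × 10⁶ N·mm.
M_n = 504.12 kN·m.

M_n ≈ 504 kN·m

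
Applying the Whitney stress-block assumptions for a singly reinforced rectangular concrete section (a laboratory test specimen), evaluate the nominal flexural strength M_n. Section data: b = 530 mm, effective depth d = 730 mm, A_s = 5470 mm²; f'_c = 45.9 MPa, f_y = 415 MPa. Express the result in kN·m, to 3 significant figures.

M_n ≈ 1530 kN·m

T = A_s f_y = 5470 × 415 = 2270050 N = 2270.05 kN.
From C = T: a = T/(0.85 f'_c b) = 2270050/(0.85 × 45.9 × 530) = 109.78 mm.
M_n = T(d − a/2) = 2270.05 kN × (730 − 54.89) mm = 1532.53 kN·m.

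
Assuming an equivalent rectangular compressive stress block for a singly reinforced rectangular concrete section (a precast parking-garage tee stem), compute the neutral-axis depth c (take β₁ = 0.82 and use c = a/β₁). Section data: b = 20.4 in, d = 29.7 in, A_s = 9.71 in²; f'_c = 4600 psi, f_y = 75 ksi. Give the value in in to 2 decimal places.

c ≈ 11.13 in

T = A_s f_y = 9.71 × 75 = 728.25 kips.
a = T/(0.85 f'_c b) = 728.25/(0.85 × 4.6 × 20.4) = 9.1301 in.
With β₁ = 0.82, c = a/β₁ = 9.1301/0.82 = 11.13 in.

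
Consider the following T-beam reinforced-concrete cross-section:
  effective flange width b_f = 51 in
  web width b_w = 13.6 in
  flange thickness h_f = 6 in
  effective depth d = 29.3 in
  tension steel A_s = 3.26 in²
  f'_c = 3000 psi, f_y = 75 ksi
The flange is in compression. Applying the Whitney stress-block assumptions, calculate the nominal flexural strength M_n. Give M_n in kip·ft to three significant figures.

M_n ≈ 578 kip·ft

Tension: T = A_s f_y = 3.26 × 75 = 244.5 kips.
Try a within the flange: a = T/(0.85 f'_c b_f) = 244.5/(0.85 × 3 × 51) = 1.880 in.
Since a = 1.880 ≤ h_f = 6 in, the stress block lies entirely in the flange; analyse as a rectangular beam of width b_f.
M_n = T(d − a/2) = 244.5 × (29.3 − 0.94) = 6934.0 kip·in.
M_n = 6934.0/12 = 577.83 kip·ft.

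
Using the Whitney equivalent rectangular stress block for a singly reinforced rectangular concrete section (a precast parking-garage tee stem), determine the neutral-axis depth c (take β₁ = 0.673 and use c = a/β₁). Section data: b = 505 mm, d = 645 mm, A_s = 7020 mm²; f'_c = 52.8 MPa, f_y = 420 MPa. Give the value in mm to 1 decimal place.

c ≈ 193.3 mm

T = A_s f_y = 7020 × 420 = 2948400 N = 2948.4 kN.
Setting C = 0.85 f'_c a b equal to T: a = 2948400/(0.85 × 52.8 × 505) = 130.089 mm.
With β₁ = 0.673, c = a/β₁ = 130.089/0.673 = 193.3 mm.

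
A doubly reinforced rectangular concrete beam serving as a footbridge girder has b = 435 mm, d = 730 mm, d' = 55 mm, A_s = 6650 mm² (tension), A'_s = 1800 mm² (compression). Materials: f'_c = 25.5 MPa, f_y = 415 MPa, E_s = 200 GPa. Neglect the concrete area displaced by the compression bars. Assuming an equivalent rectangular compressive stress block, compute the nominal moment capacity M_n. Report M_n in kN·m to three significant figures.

M_n ≈ 1760 kN·m

Assume both tension and compression steel yield.
Net tension couple steel: A_s − A'_s = 4850 mm².
a = (A_s − A'_s) f_y / (0.85 f'_c b) = 2012750/(0.85 × 25.5 × 435) = 213.47 mm.
c = a/β₁ = 213.47/0.85 = 251.14 mm; ε'_s = 0.003(c − d')/c = 0.0023 ≥ f_y/E_s = 0.0021, so compression steel does yield.
M_n = (A_s − A'_s) f_y (d − a/2) + A'_s f_y (d − d') = [2012750 × (730 − 106.735) + 747000 × (730 − 55)] × 10⁻⁶ = 1254.48 + 504.23 = 1758.71 kN·m.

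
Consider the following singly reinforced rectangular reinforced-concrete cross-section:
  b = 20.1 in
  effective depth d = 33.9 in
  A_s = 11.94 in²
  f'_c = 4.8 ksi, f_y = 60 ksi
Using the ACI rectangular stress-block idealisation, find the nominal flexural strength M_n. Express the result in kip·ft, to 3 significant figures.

M_n ≈ 1760 kip·ft

T = A_s f_y = 11.94 × 60 = 716.4 kips.
a = T/(0.85 f'_c b) = 716.4/(0.85 × 4.8 × 20.1) = 8.736 in.
M_n = T(d − a/2) = 716.4 × (33.9 − 4.368) = 21156.7 kip·in = 21156.7/12 = 1763.06 kip·ft.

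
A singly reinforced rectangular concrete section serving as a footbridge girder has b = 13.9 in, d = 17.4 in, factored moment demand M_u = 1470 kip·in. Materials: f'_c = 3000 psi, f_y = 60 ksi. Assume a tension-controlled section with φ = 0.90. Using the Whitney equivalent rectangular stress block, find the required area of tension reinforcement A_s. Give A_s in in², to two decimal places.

A_s ≈ 1.71 in²

M_n = M_u/φ = 1470/0.90 = 1633.33 kip·in.
From M_n = 0.85 f'_c a b (d − a/2):
a = d − √(d² − 2M_n/(0.85 f'_c b)) = 17.4 − √(17.4² − 2 × 1633.33/(0.85 × 3 × 13.9)) = 2.888 in.
A_s = 0.85 f'_c a b / f_y = 0.85 × 3 × 2.888 × 13.9 / 60 = 1.706 in².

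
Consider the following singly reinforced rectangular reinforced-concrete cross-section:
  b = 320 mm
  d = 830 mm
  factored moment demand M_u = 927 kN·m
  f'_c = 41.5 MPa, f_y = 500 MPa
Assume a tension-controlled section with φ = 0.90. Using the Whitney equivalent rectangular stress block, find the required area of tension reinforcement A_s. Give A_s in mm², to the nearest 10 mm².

A_s ≈ 2670 mm²

M_n = M_u/φ = 927/0.90 = 1030 kN·m.
With M_n = 0.85 f'_c a b (d − a/2), solve the quadratic for a:
a = d − √(d² − 2M_n/(0.85 f'_c b)) = 830 − √(830² − 2 × 1030×10⁶/(0.85 × 41.5 × 320)) = 118.38 mm.
A_s = 0.85 f'_c a b / f_y = 0.85 × 41.5 × 118.38 × 320 / 500 = 2672.5 mm².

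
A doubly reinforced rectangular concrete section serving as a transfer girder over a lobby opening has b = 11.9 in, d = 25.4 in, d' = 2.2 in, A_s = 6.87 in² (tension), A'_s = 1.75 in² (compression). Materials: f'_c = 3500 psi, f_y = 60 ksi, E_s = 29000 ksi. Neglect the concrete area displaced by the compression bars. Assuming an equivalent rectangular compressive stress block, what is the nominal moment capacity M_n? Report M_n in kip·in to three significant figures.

M_n ≈ 8910 kip·in

Assume both steels yield.
a = (A_s − A'_s) f_y/(0.85 f'_c b) = (6.87 − 1.75) × 60/(0.85 × 3.5 × 11.9) = 8.677 in.
c = a/β₁ = 8.677/0.85 = 10.208 in; ε'_s = 0.003(c − d')/c = 0.0024 ≥ ε_y = 0.0021, so the compression steel yields.
M_n = (A_s − A'_s) f_y (d − a/2) + A'_s f_y (d − d') = 307.2 × (25.4 − 4.3385) + 105 × (25.4 − 2.2) = 6470.1 + 2436.0 = 8906.1 kip·in.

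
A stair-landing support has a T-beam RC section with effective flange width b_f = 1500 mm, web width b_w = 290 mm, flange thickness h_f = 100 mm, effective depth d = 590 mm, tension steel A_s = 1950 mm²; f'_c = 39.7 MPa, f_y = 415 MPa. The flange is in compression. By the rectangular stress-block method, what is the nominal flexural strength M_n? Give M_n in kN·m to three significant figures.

Tension: T = A_s f_y = 1950 × 415 = 809250 N.
Try a within the flange: a = T/(0.85 f'_c b_f) = 809250/(0.85 × 39.7 × 1500) = 15.99 mm.
Since a = 15.99 ≤ h_f = 100 mm, the stress block lies entirely in the flange; analyse as a rectangular beam of width b_f.
M_n = T(d − a/2) = 809250 × (590 − 7.995) = 470.99 × 10⁶ N·mm.
M_n = 470.99 kN·m.

M_n ≈ 471 kN·m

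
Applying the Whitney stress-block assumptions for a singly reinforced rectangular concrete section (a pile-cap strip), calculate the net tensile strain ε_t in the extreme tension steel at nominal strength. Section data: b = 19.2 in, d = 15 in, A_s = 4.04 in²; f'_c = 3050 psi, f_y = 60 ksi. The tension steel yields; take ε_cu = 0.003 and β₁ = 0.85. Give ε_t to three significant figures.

ε_t ≈ 0.00485

a = A_s f_y/(0.85 f'_c b) = 4.870 in.
β₁ = 0.85, so c = a/β₁ = 4.870/0.85 = 5.729 in.
From the linear strain diagram with ε_cu = 0.003: ε_t = 0.003 (d − c)/c = 0.003 × (15 − 5.729)/5.729 = 0.00485.
ε_t is between 0.004 and 0.005 — transition zone.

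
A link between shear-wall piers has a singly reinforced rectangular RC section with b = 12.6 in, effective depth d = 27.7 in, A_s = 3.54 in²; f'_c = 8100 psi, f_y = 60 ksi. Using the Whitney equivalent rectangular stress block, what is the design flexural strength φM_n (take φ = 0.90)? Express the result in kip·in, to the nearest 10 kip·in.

φM_n ≈ 5060 kip·in

T = A_s f_y = 3.54 × 60 = 212.4 kips.
a = T/(0.85 f'_c b) = 212.4/(0.85 × 8.1 × 12.6) = 2.448 in.
M_n = T(d − a/2) = 212.4 × (27.7 − 1.224) = 5623.5 kip·in.
φM_n = 0.90 × 5623.5 = 5061.2 kip·in.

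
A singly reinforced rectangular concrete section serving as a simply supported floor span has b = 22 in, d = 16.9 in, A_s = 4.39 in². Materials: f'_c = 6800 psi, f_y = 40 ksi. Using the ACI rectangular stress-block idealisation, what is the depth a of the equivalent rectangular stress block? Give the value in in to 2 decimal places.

T = A_s f_y = 4.39 × 40 = 175.6 kips.
a = T/(0.85 f'_c b) = 175.6/(0.85 × 6.8 × 22) = 1.38 in.

a ≈ 1.38 in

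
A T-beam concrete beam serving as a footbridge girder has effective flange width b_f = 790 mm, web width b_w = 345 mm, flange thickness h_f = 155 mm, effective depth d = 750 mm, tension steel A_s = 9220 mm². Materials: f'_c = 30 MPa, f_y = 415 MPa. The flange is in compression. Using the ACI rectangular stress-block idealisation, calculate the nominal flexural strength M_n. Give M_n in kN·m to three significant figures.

Tension: T = A_s f_y = 9220 × 415 = 3826300 N.
Try a within the flange: a = T/(0.85 f'_c b_f) = 3826300/(0.85 × 30 × 790) = 189.94 mm.
a = 189.94 > h_f = 155 mm: the block extends into the web. Split into flange-overhang and web parts.
C_f = 0.85 f'_c (b_f − b_w) h_f = 0.85 × 30 × (790 − 345) × 155 = 1758863 N.
Remaining web compression depth: a_w = (T − C_f)/(0.85 f'_c b_w) = (3826300 − 1758863)/(0.85 × 30 × 345) = 235.00 mm.
M_n = C_f(d − h_f/2) + (T − C_f)(d − a_w/2) = 1758863 × (750 − 77.5) + 2067437 × (750 − 117.5) = 1182.84 + 1307.65 = 2490.49 × 10⁶ N·mm.
M_n = 2490.49 kN·m.

M_n ≈ 2490 kN·m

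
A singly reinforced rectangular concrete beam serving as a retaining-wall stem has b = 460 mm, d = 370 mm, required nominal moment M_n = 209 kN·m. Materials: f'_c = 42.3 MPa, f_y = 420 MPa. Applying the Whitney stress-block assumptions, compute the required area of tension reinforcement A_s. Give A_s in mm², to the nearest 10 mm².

With M_n = 0.85 f'_c a b (d − a/2), solve the quadratic for a:
a = d − √(d² − 2M_n/(0.85 f'_c b)) = 370 − √(370² − 2 × 209×10⁶/(0.85 × 42.3 × 460)) = 35.89 mm.
A_s = 0.85 f'_c a b / f_y = 0.85 × 42.3 × 35.89 × 460 / 420 = 1413.3 mm².

A_s ≈ 1410 mm²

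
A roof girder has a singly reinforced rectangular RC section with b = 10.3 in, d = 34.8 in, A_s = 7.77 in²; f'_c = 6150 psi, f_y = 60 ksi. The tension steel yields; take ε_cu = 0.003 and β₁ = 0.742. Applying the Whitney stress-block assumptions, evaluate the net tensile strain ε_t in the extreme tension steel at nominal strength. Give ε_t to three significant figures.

ε_t ≈ 0.00595

a = A_s f_y/(0.85 f'_c b) = 8.658 in.
β₁ = 0.742, so c = a/β₁ = 8.658/0.742 = 11.668 in.
From the linear strain diagram with ε_cu = 0.003: ε_t = 0.003 (d − c)/c = 0.003 × (34.8 − 11.668)/11.668 = 0.00595.
Since ε_t ≥ 0.005, the section is tension-controlled.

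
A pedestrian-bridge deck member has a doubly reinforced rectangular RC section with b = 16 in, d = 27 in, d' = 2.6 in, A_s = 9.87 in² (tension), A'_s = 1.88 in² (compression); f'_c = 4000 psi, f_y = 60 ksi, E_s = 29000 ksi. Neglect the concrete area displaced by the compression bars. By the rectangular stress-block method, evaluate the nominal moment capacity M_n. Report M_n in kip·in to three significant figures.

Assume both steels yield.
a = (A_s − A'_s) f_y/(0.85 f'_c b) = (9.87 − 1.88) × 60/(0.85 × 4 × 16) = 8.813 in.
c = a/β₁ = 8.813/0.85 = 10.368 in; ε'_s = 0.003(c − d')/c = 0.0022 ≥ ε_y = 0.0021, so the compression steel yields.
M_n = (A_s − A'_s) f_y (d − a/2) + A'_s f_y (d − d') = 479.4 × (27 − 4.4065) + 112.8 × (27 − 2.6) = 10831.3 + 2752.3 = 13583.6 kip·in.

M_n ≈ 13600 kip·in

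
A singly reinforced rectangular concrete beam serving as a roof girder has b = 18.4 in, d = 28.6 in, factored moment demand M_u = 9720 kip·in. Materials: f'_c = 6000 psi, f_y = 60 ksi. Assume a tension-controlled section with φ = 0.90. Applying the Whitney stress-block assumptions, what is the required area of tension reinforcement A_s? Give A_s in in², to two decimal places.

A_s ≈ 6.81 in²

M_n = M_u/φ = 9720/0.90 = 10800 kip·in.
From M_n = 0.85 f'_c a b (d − a/2):
a = d − √(d² − 2M_n/(0.85 f'_c b)) = 28.6 − √(28.6² − 2 × 10800/(0.85 × 6 × 18.4)) = 4.356 in.
A_s = 0.85 f'_c a b / f_y = 0.85 × 6 × 4.356 × 18.4 / 60 = 6.813 in².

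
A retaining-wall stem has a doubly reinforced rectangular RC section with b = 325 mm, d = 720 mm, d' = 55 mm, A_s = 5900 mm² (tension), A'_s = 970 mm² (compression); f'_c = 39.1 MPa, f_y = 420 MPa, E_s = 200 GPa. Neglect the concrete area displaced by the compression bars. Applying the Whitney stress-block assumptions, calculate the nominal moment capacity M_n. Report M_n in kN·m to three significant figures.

Assume both tension and compression steel yield.
Net tension couple steel: A_s − A'_s = 4930 mm².
a = (A_s − A'_s) f_y / (0.85 f'_c b) = 2070600/(0.85 × 39.1 × 325) = 191.70 mm.
c = a/β₁ = 191.70/0.771 = 248.64 mm; ε'_s = 0.003(c − d')/c = 0.0023 ≥ f_y/E_s = 0.0021, so compression steel does yield.
M_n = (A_s − A'_s) f_y (d − a/2) + A'_s f_y (d − d') = [2070600 × (720 − 95.85) + 407400 × (720 − 55)] × 10⁻⁶ = 1292.36 + 270.92 = 1563.28 kN·m.

M_n ≈ 1560 kN·m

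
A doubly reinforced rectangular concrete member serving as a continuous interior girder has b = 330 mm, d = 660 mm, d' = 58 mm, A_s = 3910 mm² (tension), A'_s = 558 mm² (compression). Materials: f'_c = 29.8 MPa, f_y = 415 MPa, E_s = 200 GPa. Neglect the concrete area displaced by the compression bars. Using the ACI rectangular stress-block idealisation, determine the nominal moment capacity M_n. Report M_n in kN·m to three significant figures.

M_n ≈ 942 kN·m

Assume both tension and compression steel yield.
Net tension couple steel: A_s − A'_s = 3352 mm².
a = (A_s − A'_s) f_y / (0.85 f'_c b) = 1391080/(0.85 × 29.8 × 330) = 166.42 mm.
c = a/β₁ = 166.42/0.837 = 198.83 mm; ε'_s = 0.003(c − d')/c = 0.0021 ≥ f_y/E_s = 0.0021, so compression steel does yield.
M_n = (A_s − A'_s) f_y (d − a/2) + A'_s f_y (d − d') = [1391080 × (660 − 83.21) + 231570 × (660 − 58)] × 10⁻⁶ = 802.36 + 139.41 = 941.77 kN·m.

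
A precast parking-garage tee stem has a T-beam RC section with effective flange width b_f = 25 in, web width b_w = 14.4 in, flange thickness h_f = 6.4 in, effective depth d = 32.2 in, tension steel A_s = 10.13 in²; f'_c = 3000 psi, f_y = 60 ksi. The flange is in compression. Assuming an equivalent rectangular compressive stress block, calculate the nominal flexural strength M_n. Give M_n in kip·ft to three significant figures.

M_n ≈ 1370 kip·ft

Tension: T = A_s f_y = 10.13 × 60 = 607.8 kips.
Try a within the flange: a = T/(0.85 f'_c b_f) = 607.8/(0.85 × 3 × 25) = 9.534 in.
a = 9.534 > h_f = 6.4 in: the block extends into the web. Split into flange-overhang and web parts.
C_f = 0.85 f'_c (b_f − b_w) h_f = 0.85 × 3 × (25 − 14.4) × 6.4 = 173.0 kips.
Remaining web compression depth: a_w = (T − C_f)/(0.85 f'_c b_w) = (607.8 − 173.0)/(0.85 × 3 × 14.4) = 11.841 in.
M_n = C_f(d − h_f/2) + (T − C_f)(d − a_w/2) = 173.0 × (32.2 − 3.2) + 434.8 × (32.2 − 5.9205) = 5017.0 + 11426.3 = 16443.3 kip·in.
M_n = 16443.3/12 = 1370.28 kip·ft.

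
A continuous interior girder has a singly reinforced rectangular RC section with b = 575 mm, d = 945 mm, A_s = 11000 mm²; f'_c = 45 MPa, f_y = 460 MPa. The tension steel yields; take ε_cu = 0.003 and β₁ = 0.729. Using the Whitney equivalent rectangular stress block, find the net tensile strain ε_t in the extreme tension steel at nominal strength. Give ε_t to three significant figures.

ε_t ≈ 0.00598

a = A_s f_y/(0.85 f'_c b) = 230.07 mm.
β₁ = 0.729, so c = a/β₁ = 230.07/0.729 = 315.60 mm.
From the linear strain diagram with ε_cu = 0.003: ε_t = 0.003 (d − c)/c = 0.003 × (945 − 315.60)/315.60 = 0.00598.
Since ε_t ≥ 0.005, the section is tension-controlled.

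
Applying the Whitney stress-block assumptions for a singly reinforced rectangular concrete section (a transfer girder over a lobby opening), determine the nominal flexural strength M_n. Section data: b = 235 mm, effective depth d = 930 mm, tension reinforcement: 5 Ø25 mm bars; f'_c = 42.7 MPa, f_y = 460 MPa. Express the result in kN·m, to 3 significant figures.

M_n ≈ 975 kN·m

A_s = 5 × 491 = 2455 mm².
T = A_s f_y = 2455 × 460 = 1129300 N = 1129.3 kN.
From C = T: a = T/(0.85 f'_c b) = 1129300/(0.85 × 42.7 × 235) = 132.40 mm.
M_n = T(d − a/2) = 1129.3 kN × (930 − 66.2) mm = 975.49 kN·m.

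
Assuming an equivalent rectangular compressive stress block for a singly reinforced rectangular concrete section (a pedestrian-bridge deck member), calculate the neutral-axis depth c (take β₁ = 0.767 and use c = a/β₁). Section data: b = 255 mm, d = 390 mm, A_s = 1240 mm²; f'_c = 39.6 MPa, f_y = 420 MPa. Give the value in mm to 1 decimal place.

T = A_s f_y = 1240 × 420 = 520800 N = 520.8 kN.
Setting C = 0.85 f'_c a b equal to T: a = 520800/(0.85 × 39.6 × 255) = 60.676 mm.
With β₁ = 0.767, c = a/β₁ = 60.676/0.767 = 79.1 mm.

c ≈ 79.1 mm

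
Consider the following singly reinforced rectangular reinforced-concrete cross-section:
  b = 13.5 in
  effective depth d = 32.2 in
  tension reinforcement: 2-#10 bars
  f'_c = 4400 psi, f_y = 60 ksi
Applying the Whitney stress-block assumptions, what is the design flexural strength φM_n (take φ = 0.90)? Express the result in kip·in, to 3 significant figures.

φM_n ≈ 4210 kip·in

A_s = 2 × 1.27 = 2.54 in².
T = A_s f_y = 2.54 × 60 = 152.4 kips.
a = T/(0.85 f'_c b) = 152.4/(0.85 × 4.4 × 13.5) = 3.018 in.
M_n = T(d − a/2) = 152.4 × (32.2 − 1.509) = 4677.3 kip·in.
φM_n = 0.90 × 4677.3 = 4209.6 kip·in.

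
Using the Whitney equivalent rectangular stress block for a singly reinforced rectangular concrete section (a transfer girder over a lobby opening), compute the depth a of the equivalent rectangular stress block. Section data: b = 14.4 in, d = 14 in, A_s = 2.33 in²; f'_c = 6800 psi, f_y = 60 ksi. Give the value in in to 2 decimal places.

a ≈ 1.68 in

T = A_s f_y = 2.33 × 60 = 139.8 kips.
a = T/(0.85 f'_c b) = 139.8/(0.85 × 6.8 × 14.4) = 1.68 in.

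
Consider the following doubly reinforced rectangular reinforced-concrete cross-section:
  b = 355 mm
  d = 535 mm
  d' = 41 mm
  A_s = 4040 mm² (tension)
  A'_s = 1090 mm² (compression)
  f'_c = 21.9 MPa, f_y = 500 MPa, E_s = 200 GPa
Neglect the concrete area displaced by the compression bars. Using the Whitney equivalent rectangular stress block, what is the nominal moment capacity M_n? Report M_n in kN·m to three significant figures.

M_n ≈ 894 kN·m

Assume both tension and compression steel yield.
Net tension couple steel: A_s − A'_s = 2950 mm².
a = (A_s − A'_s) f_y / (0.85 f'_c b) = 1475000/(0.85 × 21.9 × 355) = 223.20 mm.
c = a/β₁ = 223.20/0.85 = 262.59 mm; ε'_s = 0.003(c − d')/c = 0.0025 ≥ f_y/E_s = 0.0025, so compression steel does yield.
M_n = (A_s − A'_s) f_y (d − a/2) + A'_s f_y (d − d') = [1475000 × (535 − 111.6) + 545000 × (535 − 41)] × 10⁻⁶ = 624.52 + 269.23 = 893.75 kN·m.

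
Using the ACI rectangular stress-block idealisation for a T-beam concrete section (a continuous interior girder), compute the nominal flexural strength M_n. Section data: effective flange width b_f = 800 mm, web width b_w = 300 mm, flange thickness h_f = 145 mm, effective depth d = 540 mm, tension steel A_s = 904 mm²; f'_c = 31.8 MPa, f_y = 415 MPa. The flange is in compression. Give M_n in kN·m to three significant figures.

M_n ≈ 199 kN·m

Tension: T = A_s f_y = 904 × 415 = 375160 N.
Try a within the flange: a = T/(0.85 f'_c b_f) = 375160/(0.85 × 31.8 × 800) = 17.35 mm.
Since a = 17.35 ≤ h_f = 145 mm, the stress block lies entirely in the flange; analyse as a rectangular beam of width b_f.
M_n = T(d − a/2) = 375160 × (540 − 8.675) = 199.33 × 10⁶ N·mm.
M_n = 199.33 kN·m.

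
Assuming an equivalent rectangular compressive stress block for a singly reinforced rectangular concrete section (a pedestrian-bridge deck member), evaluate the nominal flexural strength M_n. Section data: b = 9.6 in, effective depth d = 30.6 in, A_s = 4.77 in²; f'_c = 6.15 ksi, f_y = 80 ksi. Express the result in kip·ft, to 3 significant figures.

M_n ≈ 852 kip·ft

T = A_s f_y = 4.77 × 80 = 381.6 kips.
a = T/(0.85 f'_c b) = 381.6/(0.85 × 6.15 × 9.6) = 7.604 in.
M_n = T(d − a/2) = 381.6 × (30.6 − 3.802) = 10226.1 kip·in = 10226.1/12 = 852.18 kip·ft.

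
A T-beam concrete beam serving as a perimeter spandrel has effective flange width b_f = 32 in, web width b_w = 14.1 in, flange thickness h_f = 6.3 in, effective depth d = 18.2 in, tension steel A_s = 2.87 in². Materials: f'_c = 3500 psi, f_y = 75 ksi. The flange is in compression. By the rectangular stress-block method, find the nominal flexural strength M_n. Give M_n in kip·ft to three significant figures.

Tension: T = A_s f_y = 2.87 × 75 = 215.25 kips.
Try a within the flange: a = T/(0.85 f'_c b_f) = 215.25/(0.85 × 3.5 × 32) = 2.261 in.
Since a = 2.261 ≤ h_f = 6.3 in, the stress block lies entirely in the flange; analyse as a rectangular beam of width b_f.
M_n = T(d − a/2) = 215.25 × (18.2 − 1.1305) = 3674.2 kip·in.
M_n = 3674.2/12 = 306.18 kip·ft.

M_n ≈ 306 kip·ft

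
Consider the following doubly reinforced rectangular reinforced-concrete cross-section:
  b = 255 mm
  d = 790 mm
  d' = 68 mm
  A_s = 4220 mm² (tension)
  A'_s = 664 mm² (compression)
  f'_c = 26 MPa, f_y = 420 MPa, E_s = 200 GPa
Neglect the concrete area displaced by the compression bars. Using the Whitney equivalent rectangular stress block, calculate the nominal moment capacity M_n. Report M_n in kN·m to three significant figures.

M_n ≈ 1180 kN·m

Assume both tension and compression steel yield.
Net tension couple steel: A_s − A'_s = 3556 mm².
a = (A_s − A'_s) f_y / (0.85 f'_c b) = 1493520/(0.85 × 26 × 255) = 265.02 mm.
c = a/β₁ = 265.02/0.85 = 311.79 mm; ε'_s = 0.003(c − d')/c = 0.0023 ≥ f_y/E_s = 0.0021, so compression steel does yield.
M_n = (A_s − A'_s) f_y (d − a/2) + A'_s f_y (d − d') = [1493520 × (790 − 132.51) + 278880 × (790 − 68)] × 10⁻⁶ = 981.97 + 201.35 = 1183.32 kN·m.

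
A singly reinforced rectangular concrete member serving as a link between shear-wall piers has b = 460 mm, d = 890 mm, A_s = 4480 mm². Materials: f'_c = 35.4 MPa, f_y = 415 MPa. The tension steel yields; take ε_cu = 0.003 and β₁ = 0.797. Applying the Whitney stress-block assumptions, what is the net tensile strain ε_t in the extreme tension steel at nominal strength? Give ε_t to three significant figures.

ε_t ≈ 0.0128

a = A_s f_y/(0.85 f'_c b) = 134.32 mm.
β₁ = 0.797, so c = a/β₁ = 134.32/0.797 = 168.53 mm.
From the linear strain diagram with ε_cu = 0.003: ε_t = 0.003 (d − c)/c = 0.003 × (890 − 168.53)/168.53 = 0.0128.
Since ε_t ≥ 0.005, the section is tension-controlled.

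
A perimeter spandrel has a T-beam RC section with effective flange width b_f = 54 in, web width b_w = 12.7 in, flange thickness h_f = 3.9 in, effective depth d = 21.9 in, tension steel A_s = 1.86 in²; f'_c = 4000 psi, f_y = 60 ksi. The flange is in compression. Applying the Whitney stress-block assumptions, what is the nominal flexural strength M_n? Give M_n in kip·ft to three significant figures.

Tension: T = A_s f_y = 1.86 × 60 = 111.6 kips.
Try a within the flange: a = T/(0.85 f'_c b_f) = 111.6/(0.85 × 4 × 54) = 0.608 in.
Since a = 0.608 ≤ h_f = 3.9 in, the stress block lies entirely in the flange; analyse as a rectangular beam of width b_f.
M_n = T(d − a/2) = 111.6 × (21.9 − 0.304) = 2410.1 kip·in.
M_n = 2410.1/12 = 200.84 kip·ft.

M_n ≈ 201 kip·ft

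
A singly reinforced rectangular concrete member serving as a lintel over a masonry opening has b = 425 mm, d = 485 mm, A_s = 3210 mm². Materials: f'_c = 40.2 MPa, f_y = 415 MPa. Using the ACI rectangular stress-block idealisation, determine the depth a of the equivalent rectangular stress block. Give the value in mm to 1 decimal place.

a ≈ 91.7 mm

T = A_s f_y = 3210 × 415 = 1332150 N = 1332.15 kN.
Setting C = 0.85 f'_c a b equal to T: a = 1332150/(0.85 × 40.2 × 425) = 91.7 mm.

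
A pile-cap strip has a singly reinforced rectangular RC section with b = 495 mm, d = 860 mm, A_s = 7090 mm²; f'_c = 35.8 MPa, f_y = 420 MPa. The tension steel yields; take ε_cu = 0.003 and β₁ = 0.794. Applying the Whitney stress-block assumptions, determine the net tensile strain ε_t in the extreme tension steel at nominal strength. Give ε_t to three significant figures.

ε_t ≈ 0.00736

a = A_s f_y/(0.85 f'_c b) = 197.69 mm.
β₁ = 0.794, so c = a/β₁ = 197.69/0.794 = 248.98 mm.
From the linear strain diagram with ε_cu = 0.003: ε_t = 0.003 (d − c)/c = 0.003 × (860 − 248.98)/248.98 = 0.00736.
Since ε_t ≥ 0.005, the section is tension-controlled.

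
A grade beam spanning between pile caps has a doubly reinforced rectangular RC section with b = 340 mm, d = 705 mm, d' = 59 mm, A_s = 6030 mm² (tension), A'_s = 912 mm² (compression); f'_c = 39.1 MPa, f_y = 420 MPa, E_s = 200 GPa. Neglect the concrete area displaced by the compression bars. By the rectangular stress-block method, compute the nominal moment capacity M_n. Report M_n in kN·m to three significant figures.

M_n ≈ 1560 kN·m

Assume both tension and compression steel yield.
Net tension couple steel: A_s − A'_s = 5118 mm².
a = (A_s − A'_s) f_y / (0.85 f'_c b) = 2149560/(0.85 × 39.1 × 340) = 190.23 mm.
c = a/β₁ = 190.23/0.771 = 246.73 mm; ε'_s = 0.003(c − d')/c = 0.0023 ≥ f_y/E_s = 0.0021, so compression steel does yield.
M_n = (A_s − A'_s) f_y (d − a/2) + A'_s f_y (d − d') = [2149560 × (705 − 95.115) + 383040 × (705 − 59)] × 10⁻⁶ = 1310.98 + 247.44 = 1558.42 kN·m.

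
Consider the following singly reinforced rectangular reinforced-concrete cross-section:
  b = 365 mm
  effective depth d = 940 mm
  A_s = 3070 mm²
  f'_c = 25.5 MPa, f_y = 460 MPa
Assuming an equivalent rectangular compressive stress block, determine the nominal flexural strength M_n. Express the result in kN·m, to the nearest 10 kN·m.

T = A_s f_y = 3070 × 460 = 1412200 N = 1412.2 kN.
From C = T: a = T/(0.85 f'_c b) = 1412200/(0.85 × 25.5 × 365) = 178.50 mm.
M_n = T(d − a/2) = 1412.2 kN × (940 − 89.25) mm = 1201.43 kN·m.

M_n ≈ 1200 kN·m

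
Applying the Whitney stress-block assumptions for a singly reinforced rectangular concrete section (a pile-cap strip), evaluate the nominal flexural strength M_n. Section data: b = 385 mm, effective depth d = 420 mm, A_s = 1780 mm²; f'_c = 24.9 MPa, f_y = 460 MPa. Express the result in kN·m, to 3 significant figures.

T = A_s f_y = 1780 × 460 = 818800 N = 818.8 kN.
From C = T: a = T/(0.85 f'_c b) = 818800/(0.85 × 24.9 × 385) = 100.48 mm.
M_n = T(d − a/2) = 818.8 kN × (420 − 50.24) mm = 302.76 kN·m.

M_n ≈ 303 kN·m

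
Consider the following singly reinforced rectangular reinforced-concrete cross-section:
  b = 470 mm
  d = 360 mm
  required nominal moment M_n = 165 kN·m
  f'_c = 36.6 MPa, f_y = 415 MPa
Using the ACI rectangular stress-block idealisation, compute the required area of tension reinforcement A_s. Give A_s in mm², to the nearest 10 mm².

With M_n = 0.85 f'_c a b (d − a/2), solve the quadratic for a:
a = d − √(d² − 2M_n/(0.85 f'_c b)) = 360 − √(360² − 2 × 165×10⁶/(0.85 × 36.6 × 470)) = 32.84 mm.
A_s = 0.85 f'_c a b / f_y = 0.85 × 36.6 × 32.84 × 470 / 415 = 1157.1 mm².

A_s ≈ 1160 mm²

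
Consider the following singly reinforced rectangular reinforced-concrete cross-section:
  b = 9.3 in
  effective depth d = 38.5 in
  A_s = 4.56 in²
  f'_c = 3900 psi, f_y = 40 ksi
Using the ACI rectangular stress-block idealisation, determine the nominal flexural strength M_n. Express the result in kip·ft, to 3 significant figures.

M_n ≈ 540 kip·ft

T = A_s f_y = 4.56 × 40 = 182.4 kips.
a = T/(0.85 f'_c b) = 182.4/(0.85 × 3.9 × 9.3) = 5.916 in.
M_n = T(d − a/2) = 182.4 × (38.5 − 2.958) = 6482.9 kip·in = 6482.9/12 = 540.24 kip·ft.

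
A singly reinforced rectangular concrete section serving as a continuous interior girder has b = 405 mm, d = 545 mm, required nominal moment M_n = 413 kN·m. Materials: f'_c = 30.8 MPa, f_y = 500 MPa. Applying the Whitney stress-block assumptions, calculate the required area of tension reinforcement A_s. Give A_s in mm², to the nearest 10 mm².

With M_n = 0.85 f'_c a b (d − a/2), solve the quadratic for a:
a = d − √(d² − 2M_n/(0.85 f'_c b)) = 545 − √(545² − 2 × 413×10⁶/(0.85 × 30.8 × 405)) = 76.90 mm.
A_s = 0.85 f'_c a b / f_y = 0.85 × 30.8 × 76.90 × 405 / 500 = 1630.7 mm².

A_s ≈ 1630 mm²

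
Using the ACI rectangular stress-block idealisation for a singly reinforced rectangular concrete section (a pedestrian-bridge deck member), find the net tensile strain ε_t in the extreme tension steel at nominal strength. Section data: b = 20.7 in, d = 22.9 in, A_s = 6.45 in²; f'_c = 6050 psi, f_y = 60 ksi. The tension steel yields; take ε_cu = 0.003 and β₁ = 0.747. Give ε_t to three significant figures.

a = A_s f_y/(0.85 f'_c b) = 3.636 in.
β₁ = 0.747, so c = a/β₁ = 3.636/0.747 = 4.867 in.
From the linear strain diagram with ε_cu = 0.003: ε_t = 0.003 (d − c)/c = 0.003 × (22.9 − 4.867)/4.867 = 0.0111.
Since ε_t ≥ 0.005, the section is tension-controlled.

ε_t ≈ 0.0111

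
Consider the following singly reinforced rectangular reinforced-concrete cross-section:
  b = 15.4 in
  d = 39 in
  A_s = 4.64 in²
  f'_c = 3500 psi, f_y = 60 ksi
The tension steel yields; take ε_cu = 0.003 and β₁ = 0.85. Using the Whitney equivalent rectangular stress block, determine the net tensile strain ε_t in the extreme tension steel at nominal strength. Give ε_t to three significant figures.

ε_t ≈ 0.0134

a = A_s f_y/(0.85 f'_c b) = 6.077 in.
β₁ = 0.85, so c = a/β₁ = 6.077/0.85 = 7.149 in.
From the linear strain diagram with ε_cu = 0.003: ε_t = 0.003 (d − c)/c = 0.003 × (39 − 7.149)/7.149 = 0.0134.
Since ε_t ≥ 0.005, the section is tension-controlled.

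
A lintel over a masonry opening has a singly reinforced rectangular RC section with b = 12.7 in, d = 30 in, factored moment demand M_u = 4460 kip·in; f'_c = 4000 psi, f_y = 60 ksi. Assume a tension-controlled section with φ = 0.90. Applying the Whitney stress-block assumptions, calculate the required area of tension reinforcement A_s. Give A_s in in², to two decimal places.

A_s ≈ 2.96 in²

M_n = M_u/φ = 4460/0.90 = 4955.56 kip·in.
From M_n = 0.85 f'_c a b (d − a/2):
a = d − √(d² − 2M_n/(0.85 f'_c b)) = 30 − √(30² − 2 × 4955.56/(0.85 × 4 × 12.7)) = 4.107 in.
A_s = 0.85 f'_c a b / f_y = 0.85 × 4 × 4.107 × 12.7 / 60 = 2.956 in².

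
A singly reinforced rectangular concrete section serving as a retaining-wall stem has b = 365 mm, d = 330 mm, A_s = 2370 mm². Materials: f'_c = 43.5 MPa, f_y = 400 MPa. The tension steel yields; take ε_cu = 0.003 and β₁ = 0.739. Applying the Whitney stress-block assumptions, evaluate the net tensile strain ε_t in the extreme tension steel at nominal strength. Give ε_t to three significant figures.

ε_t ≈ 0.00742

a = A_s f_y/(0.85 f'_c b) = 70.24 mm.
β₁ = 0.739, so c = a/β₁ = 70.24/0.739 = 95.05 mm.
From the linear strain diagram with ε_cu = 0.003: ε_t = 0.003 (d − c)/c = 0.003 × (330 − 95.05)/95.05 = 0.00742.
Since ε_t ≥ 0.005, the section is tension-controlled.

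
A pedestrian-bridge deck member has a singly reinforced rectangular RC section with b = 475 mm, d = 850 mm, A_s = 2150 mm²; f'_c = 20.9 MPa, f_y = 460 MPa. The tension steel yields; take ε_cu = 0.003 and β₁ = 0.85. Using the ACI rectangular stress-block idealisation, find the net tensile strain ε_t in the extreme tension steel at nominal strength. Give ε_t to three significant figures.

a = A_s f_y/(0.85 f'_c b) = 117.20 mm.
β₁ = 0.85, so c = a/β₁ = 117.20/0.85 = 137.88 mm.
From the linear strain diagram with ε_cu = 0.003: ε_t = 0.003 (d − c)/c = 0.003 × (850 − 137.88)/137.88 = 0.0155.
Since ε_t ≥ 0.005, the section is tension-controlled.

ε_t ≈ 0.0155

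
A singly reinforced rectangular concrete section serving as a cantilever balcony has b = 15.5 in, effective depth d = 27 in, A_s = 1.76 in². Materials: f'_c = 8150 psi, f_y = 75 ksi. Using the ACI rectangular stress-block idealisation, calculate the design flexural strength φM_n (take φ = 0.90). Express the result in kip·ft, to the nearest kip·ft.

T = A_s f_y = 1.76 × 75 = 132 kips.
a = T/(0.85 f'_c b) = 132/(0.85 × 8.15 × 15.5) = 1.229 in.
M_n = T(d − a/2) = 132 × (27 − 0.6145) = 3482.9 kip·in = 3482.9/12 = 290.24 kip·ft.
φM_n = 0.90 × 290.24 = 261.22 kip·ft.

φM_n ≈ 261 kip·ft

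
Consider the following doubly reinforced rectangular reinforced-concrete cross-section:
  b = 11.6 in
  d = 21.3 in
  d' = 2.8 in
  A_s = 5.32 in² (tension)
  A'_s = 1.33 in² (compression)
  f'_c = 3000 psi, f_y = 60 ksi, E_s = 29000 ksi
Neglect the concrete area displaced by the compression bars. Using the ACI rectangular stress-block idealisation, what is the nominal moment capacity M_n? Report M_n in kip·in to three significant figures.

M_n ≈ 5610 kip·in

Assume both steels yield.
a = (A_s − A'_s) f_y/(0.85 f'_c b) = (5.32 − 1.33) × 60/(0.85 × 3 × 11.6) = 8.093 in.
c = a/β₁ = 8.093/0.85 = 9.521 in; ε'_s = 0.003(c − d')/c = 0.0021 ≥ ε_y = 0.0021, so the compression steel yields.
M_n = (A_s − A'_s) f_y (d − a/2) + A'_s f_y (d − d') = 239.4 × (21.3 − 4.0465) + 79.8 × (21.3 − 2.8) = 4130.5 + 1476.3 = 5606.8 kip·in.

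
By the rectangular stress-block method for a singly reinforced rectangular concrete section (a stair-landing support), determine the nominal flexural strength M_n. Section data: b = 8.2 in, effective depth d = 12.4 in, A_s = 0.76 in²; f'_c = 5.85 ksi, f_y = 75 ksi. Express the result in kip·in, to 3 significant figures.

M_n ≈ 667 kip·in

T = A_s f_y = 0.76 × 75 = 57 kips.
a = T/(0.85 f'_c b) = 57/(0.85 × 5.85 × 8.2) = 1.398 in.
M_n = T(d − a/2) = 57 × (12.4 − 0.699) = 667.0 kip·in.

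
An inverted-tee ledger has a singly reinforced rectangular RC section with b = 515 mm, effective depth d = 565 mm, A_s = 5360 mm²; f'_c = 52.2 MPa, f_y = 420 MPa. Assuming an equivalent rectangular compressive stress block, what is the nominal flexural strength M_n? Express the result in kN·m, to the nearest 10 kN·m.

T = A_s f_y = 5360 × 420 = 2251200 N = 2251.2 kN.
From C = T: a = T/(0.85 f'_c b) = 2251200/(0.85 × 52.2 × 515) = 98.52 mm.
M_n = T(d − a/2) = 2251.2 kN × (565 − 49.26) mm = 1161.03 kN·m.

M_n ≈ 1160 kN·m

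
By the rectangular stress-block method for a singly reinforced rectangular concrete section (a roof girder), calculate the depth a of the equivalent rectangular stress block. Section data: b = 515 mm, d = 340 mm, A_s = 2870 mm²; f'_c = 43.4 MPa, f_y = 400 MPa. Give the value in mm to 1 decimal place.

T = A_s f_y = 2870 × 400 = 1148000 N = 1148 kN.
Setting C = 0.85 f'_c a b equal to T: a = 1148000/(0.85 × 43.4 × 515) = 60.4 mm.

a ≈ 60.4 mm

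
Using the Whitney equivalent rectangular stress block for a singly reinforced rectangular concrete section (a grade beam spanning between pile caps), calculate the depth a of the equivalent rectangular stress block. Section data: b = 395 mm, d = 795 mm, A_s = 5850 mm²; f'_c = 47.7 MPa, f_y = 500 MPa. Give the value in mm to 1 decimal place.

T = A_s f_y = 5850 × 500 = 2925000 N = 2925 kN.
Setting C = 0.85 f'_c a b equal to T: a = 2925000/(0.85 × 47.7 × 395) = 182.6 mm.

a ≈ 182.6 mm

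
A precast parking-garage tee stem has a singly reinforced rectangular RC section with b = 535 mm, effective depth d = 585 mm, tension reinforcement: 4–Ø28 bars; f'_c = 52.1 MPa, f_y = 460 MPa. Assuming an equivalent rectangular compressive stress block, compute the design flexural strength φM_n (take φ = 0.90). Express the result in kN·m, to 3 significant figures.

A_s = 4 × 616 = 2464 mm².
T = A_s f_y = 2464 × 460 = 1133440 N = 1133.44 kN.
From C = T: a = T/(0.85 f'_c b) = 1133440/(0.85 × 52.1 × 535) = 47.84 mm.
M_n = T(d − a/2) = 1133.44 kN × (585 − 23.92) mm = 635.95 kN·m.
φM_n = 0.90 × 635.95 = 572.36 kN·m.

φM_n ≈ 572 kN·m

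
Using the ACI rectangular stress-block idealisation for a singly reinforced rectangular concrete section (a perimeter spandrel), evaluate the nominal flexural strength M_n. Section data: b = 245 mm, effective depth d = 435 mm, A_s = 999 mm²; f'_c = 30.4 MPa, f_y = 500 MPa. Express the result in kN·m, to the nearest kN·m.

T = A_s f_y = 999 × 500 = 499500 N = 499.5 kN.
From C = T: a = T/(0.85 f'_c b) = 499500/(0.85 × 30.4 × 245) = 78.90 mm.
M_n = T(d − a/2) = 499.5 kN × (435 − 39.45) mm = 197.58 kN·m.

M_n ≈ 198 kN·m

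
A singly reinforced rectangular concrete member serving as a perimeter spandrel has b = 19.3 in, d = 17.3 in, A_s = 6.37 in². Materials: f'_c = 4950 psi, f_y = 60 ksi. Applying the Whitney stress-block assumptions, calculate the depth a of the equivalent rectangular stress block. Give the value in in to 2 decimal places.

a ≈ 4.71 in

T = A_s f_y = 6.37 × 60 = 382.2 kips.
a = T/(0.85 f'_c b) = 382.2/(0.85 × 4.95 × 19.3) = 4.71 in.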